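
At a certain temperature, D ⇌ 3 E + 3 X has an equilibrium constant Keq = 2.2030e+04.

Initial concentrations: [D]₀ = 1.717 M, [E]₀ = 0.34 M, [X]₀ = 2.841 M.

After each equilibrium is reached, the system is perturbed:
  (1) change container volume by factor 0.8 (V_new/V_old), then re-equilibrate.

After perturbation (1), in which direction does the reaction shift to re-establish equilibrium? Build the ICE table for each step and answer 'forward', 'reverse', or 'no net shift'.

Direction: reverse

Q₀ = 0.5249 vs Keq = 2.2030e+04 ⇒ Q<K, forward
Step 1:
                  D         E         X
  I           1.717      0.34     2.841
  C          -1.135     3.406     3.406
  E          0.5817     3.746     6.247
  solve Keq expr → x = 1.135; check Q = 2.2030e+04
Then change container volume by factor 0.8 (V_new/V_old).
Step 2:
                  D         E         X
  I          0.7271     4.682     7.809
  C          0.2486   -0.7458   -0.7458
  E          0.9757     3.937     7.063
  solve Keq expr → x = -0.2486; check Q = 2.2030e+04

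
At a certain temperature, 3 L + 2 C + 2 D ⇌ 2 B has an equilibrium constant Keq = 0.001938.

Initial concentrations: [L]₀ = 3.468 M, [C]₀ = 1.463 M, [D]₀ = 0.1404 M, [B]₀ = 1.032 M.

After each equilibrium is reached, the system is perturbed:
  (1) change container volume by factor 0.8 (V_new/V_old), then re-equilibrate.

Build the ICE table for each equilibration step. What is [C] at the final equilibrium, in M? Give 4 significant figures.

[C]_eq = 2.327 M

Q₀ = 0.6052 vs Keq = 0.001938 ⇒ Q>K, reverse
Step 1:
                    L           C           D           B
  Initial       3.468       1.463      0.1404       1.032
  Change       0.7847      0.5232      0.5232     -0.5232
  Equil         4.253       1.986      0.6636      0.5088
  solve Keq expr → x = -0.2616; check Q = 0.001938
Then change container volume by factor 0.8 (V_new/V_old).
Step 2:
                    L           C           D           B
  Initial       5.316       2.483      0.8295       0.636
  Change      -0.2331     -0.1554     -0.1554      0.1554
  Equil         5.083       2.327      0.6741      0.7914
  solve Keq expr → x = 0.07769; check Q = 0.001938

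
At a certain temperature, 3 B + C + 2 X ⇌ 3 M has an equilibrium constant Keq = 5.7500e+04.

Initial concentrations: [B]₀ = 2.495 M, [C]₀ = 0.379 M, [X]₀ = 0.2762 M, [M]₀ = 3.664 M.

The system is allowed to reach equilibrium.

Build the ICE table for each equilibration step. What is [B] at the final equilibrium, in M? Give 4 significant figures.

[B]_eq = 2.114 M

Q₀ = 109.5 vs Keq = 5.7500e+04 ⇒ Q<K, forward
Step 1:
                  B         C         X         M
  Initial     2.495     0.379    0.2762     3.664
  Change    -0.3813   -0.1271   -0.2542    0.3813
  Equil       2.114    0.2519     0.022     4.045
  solve Keq expr → x = 0.1271; check Q = 5.7500e+04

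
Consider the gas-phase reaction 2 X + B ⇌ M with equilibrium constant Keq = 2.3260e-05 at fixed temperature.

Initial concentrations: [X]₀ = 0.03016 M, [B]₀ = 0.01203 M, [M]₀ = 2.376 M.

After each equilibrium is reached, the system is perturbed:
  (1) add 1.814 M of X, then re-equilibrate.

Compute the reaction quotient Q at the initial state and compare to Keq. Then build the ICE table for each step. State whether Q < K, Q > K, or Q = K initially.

Q₀ = 2.1713e+05; Q > K (proceeds reverse)

Q₀ = 2.1713e+05 vs Keq = 2.3260e-05 ⇒ Q>K, reverse
Step 1:
                   X          B          M
  I          0.03016    0.01203      2.376
  C            4.749      2.375     -2.375
  E             4.78      2.387   0.001268
  solve Keq expr → x = -2.375; check Q = 2.3260e-05
Then add 1.814 M of X.
Step 2:
                   X          B          M
  I            6.594      2.387   0.001268
  C        -0.002285  -0.001143   0.001143
  E            6.591      2.386   0.002411
  solve Keq expr → x = 0.001143; check Q = 2.3260e-05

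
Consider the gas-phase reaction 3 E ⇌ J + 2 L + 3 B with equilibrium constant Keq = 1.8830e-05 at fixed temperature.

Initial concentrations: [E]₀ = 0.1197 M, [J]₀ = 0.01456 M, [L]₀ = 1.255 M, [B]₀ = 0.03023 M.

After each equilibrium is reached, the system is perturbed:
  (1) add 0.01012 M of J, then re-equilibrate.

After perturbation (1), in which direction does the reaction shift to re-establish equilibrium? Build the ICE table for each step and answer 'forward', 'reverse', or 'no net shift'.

Direction: reverse

Q₀ = 3.6939e-04 vs Keq = 1.8830e-05 ⇒ Q>K, reverse
Step 1:
                   E          J          L          B
  init        0.1197    0.01456      1.255    0.03023
  Δ           0.0155  -0.005166   -0.01033    -0.0155
  eq          0.1352   0.009394      1.245    0.01473
  solve Keq expr → x = -0.005166; check Q = 1.8830e-05
Then add 0.01012 M of J.
Step 2:
                   E          J          L          B
  init        0.1352    0.01951      1.245    0.01473
  Δ         0.002749 -9.1637e-04  -0.001833  -0.002749
  eq          0.1379     0.0186      1.243    0.01198
  solve Keq expr → x = -9.1637e-04; check Q = 1.8830e-05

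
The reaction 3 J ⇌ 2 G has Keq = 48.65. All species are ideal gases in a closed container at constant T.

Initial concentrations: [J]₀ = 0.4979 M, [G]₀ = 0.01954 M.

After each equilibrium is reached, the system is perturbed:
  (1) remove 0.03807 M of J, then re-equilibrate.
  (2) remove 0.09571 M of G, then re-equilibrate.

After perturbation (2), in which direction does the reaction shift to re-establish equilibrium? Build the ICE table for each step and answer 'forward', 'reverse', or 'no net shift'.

Q₀ = 0.003093 vs Keq = 48.65 ⇒ Q<K, forward
Step 1:
                  J         G
  init       0.4979   0.01954
  Δ         -0.3822    0.2548
  eq         0.1157    0.2744
  solve Keq expr → x = 0.1274; check Q = 48.65
Then remove 0.03807 M of J.
Step 2:
                  J         G
  init      0.07759    0.2744
  Δ         0.03199  -0.02133
  eq         0.1096     0.253
  solve Keq expr → x = -0.01066; check Q = 48.65
Then remove 0.09571 M of G.
Step 3:
                  J         G
  init       0.1096    0.1573
  Δ        -0.02435   0.01624
  eq        0.08523    0.1736
  solve Keq expr → x = 0.008118; check Q = 48.65

Direction: forward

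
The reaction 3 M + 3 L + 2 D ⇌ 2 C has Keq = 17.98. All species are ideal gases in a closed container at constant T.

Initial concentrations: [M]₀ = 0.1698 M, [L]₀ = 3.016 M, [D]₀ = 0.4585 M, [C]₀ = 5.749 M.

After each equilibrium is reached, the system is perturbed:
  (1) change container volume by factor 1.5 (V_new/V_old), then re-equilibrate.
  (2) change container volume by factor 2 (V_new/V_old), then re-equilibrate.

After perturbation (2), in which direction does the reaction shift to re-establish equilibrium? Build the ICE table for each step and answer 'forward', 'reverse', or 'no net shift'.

Direction: reverse

Q₀ = 1171 vs Keq = 17.98 ⇒ Q>K, reverse
Step 1:
                   M          L          D          C
  I           0.1698      3.016     0.4585      5.749
  C           0.3046     0.3046     0.2031    -0.2031
  E           0.4744      3.321     0.6616      5.546
  solve Keq expr → x = -0.1015; check Q = 17.98
Then change container volume by factor 1.5 (V_new/V_old).
Step 2:
                   M          L          D          C
  I           0.3163      2.214      0.441      3.697
  C           0.2105     0.2105     0.1403    -0.1403
  E           0.5267      2.424     0.5814      3.557
  solve Keq expr → x = -0.07016; check Q = 17.98
Then change container volume by factor 2 (V_new/V_old).
Step 3:
                   M          L          D          C
  I           0.2634      1.212     0.2907      1.778
  C           0.2935     0.2935     0.1956    -0.1956
  E           0.5568      1.506     0.4863      1.583
  solve Keq expr → x = -0.09782; check Q = 17.98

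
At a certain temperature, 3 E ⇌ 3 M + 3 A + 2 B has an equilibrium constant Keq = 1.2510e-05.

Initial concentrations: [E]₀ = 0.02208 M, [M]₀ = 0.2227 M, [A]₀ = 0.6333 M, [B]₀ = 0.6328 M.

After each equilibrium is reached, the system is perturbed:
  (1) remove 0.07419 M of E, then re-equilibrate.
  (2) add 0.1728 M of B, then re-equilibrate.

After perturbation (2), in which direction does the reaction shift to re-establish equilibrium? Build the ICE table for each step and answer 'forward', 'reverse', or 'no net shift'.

Q₀ = 104.4 vs Keq = 1.2510e-05 ⇒ Q>K, reverse
Step 1:
                   E          M          A          B
  init       0.02208     0.2227     0.6333     0.6328
  Δ           0.2033    -0.2033    -0.2033    -0.1355
  eq          0.2254    0.01939       0.43     0.4973
  solve Keq expr → x = -0.06777; check Q = 1.2510e-05
Then remove 0.07419 M of E.
Step 2:
                   E          M          A          B
  init        0.1512    0.01939       0.43     0.4973
  Δ         0.005647  -0.005647  -0.005647  -0.003765
  eq          0.1568    0.01374     0.4243     0.4935
  solve Keq expr → x = -0.001882; check Q = 1.2510e-05
Then add 0.1728 M of B.
Step 3:
                   E          M          A          B
  init        0.1568    0.01374     0.4243     0.6663
  Δ         0.002253  -0.002253  -0.002253  -0.001502
  eq          0.1591    0.01149     0.4221     0.6648
  solve Keq expr → x = -7.5089e-04; check Q = 1.2510e-05

Direction: reverse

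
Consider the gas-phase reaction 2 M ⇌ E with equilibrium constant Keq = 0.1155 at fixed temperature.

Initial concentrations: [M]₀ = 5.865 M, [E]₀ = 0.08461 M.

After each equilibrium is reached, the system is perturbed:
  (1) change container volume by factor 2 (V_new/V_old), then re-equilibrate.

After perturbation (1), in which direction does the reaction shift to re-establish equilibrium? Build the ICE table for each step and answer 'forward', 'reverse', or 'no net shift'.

Q₀ = 0.00246 vs Keq = 0.1155 ⇒ Q<K, forward
Step 1:
                   M          E
  init         5.865    0.08461
  Δ           -2.479       1.24
  eq           3.386      1.324
  solve Keq expr → x = 1.24; check Q = 0.1155
Then change container volume by factor 2 (V_new/V_old).
Step 2:
                   M          E
  init         1.693     0.6621
  Δ           0.3552    -0.1776
  eq           2.048     0.4845
  solve Keq expr → x = -0.1776; check Q = 0.1155

Direction: reverse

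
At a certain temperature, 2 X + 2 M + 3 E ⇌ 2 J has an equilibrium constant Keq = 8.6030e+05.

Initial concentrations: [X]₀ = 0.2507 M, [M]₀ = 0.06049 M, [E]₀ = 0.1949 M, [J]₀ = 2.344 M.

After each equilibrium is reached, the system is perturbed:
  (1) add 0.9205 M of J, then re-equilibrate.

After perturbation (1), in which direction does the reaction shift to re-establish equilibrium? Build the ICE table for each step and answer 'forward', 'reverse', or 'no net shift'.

Q₀ = 3.2270e+06 vs Keq = 8.6030e+05 ⇒ Q>K, reverse
Step 1:
                   X          M          E          J
  I           0.2507    0.06049     0.1949      2.344
  C          0.02287    0.02287    0.03431   -0.02287
  E           0.2736    0.08336     0.2292      2.321
  solve Keq expr → x = -0.01144; check Q = 8.6030e+05
Then add 0.9205 M of J.
Step 2:
                   X          M          E          J
  I           0.2736    0.08336     0.2292      3.242
  C           0.0137     0.0137    0.02055    -0.0137
  E           0.2873    0.09706     0.2498      3.228
  solve Keq expr → x = -0.006849; check Q = 8.6030e+05

Direction: reverse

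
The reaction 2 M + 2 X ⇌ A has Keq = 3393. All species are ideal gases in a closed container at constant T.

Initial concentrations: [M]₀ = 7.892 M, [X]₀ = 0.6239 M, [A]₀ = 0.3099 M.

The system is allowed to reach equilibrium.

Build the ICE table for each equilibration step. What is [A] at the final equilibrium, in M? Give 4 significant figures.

Q₀ = 0.01278 vs Keq = 3393 ⇒ Q<K, forward
Step 1:
                   M          X          A
  Initial      7.892     0.6239     0.3099
  Change      -0.622     -0.622      0.311
  Equil         7.27   0.001861     0.6209
  solve Keq expr → x = 0.311; check Q = 3393

[A]_eq = 0.6209 M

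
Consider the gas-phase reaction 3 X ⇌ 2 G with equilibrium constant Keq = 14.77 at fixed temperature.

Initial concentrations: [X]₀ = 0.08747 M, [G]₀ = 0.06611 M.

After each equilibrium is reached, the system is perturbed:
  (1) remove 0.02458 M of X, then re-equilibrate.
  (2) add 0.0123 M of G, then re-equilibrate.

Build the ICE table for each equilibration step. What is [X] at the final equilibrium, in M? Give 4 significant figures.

[X]_eq = 0.07113 M

Q₀ = 6.531 vs Keq = 14.77 ⇒ Q<K, forward
Step 1:
                   X          G
  Initial    0.08747    0.06611
  Change    -0.01449    0.00966
  Equil      0.07298    0.07577
  solve Keq expr → x = 0.00483; check Q = 14.77
Then remove 0.02458 M of X.
Step 2:
                   X          G
  Initial     0.0484    0.07577
  Change     0.01707   -0.01138
  Equil      0.06547    0.06439
  solve Keq expr → x = -0.005691; check Q = 14.77
Then add 0.0123 M of G.
Step 3:
                   X          G
  Initial    0.06547    0.07669
  Change     0.00566  -0.003773
  Equil      0.07113    0.07291
  solve Keq expr → x = -0.001887; check Q = 14.77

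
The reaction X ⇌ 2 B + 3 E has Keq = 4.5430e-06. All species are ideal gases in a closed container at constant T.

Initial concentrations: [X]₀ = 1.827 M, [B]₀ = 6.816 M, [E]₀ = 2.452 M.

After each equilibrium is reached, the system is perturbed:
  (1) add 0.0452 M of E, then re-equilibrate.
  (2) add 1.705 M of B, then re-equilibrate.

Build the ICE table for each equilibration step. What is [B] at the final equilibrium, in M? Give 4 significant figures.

Q₀ = 374.9 vs Keq = 4.5430e-06 ⇒ Q>K, reverse
Step 1:
                   X          B          E
  I            1.827      6.816      2.452
  C           0.8148      -1.63     -2.444
  E            2.642      5.186   0.007641
  solve Keq expr → x = -0.8148; check Q = 4.5430e-06
Then add 0.0452 M of E.
Step 2:
                   X          B          E
  I            2.642      5.186    0.05284
  C          0.01505    -0.0301   -0.04516
  E            2.657      5.156   0.007686
  solve Keq expr → x = -0.01505; check Q = 4.5430e-06
Then add 1.705 M of B.
Step 3:
                   X          B          E
  I            2.657      6.861   0.007686
  C       4.4396e-04 -8.8792e-04  -0.001332
  E            2.657       6.86   0.006354
  solve Keq expr → x = -4.4396e-04; check Q = 4.5430e-06

[B]_eq = 6.86 M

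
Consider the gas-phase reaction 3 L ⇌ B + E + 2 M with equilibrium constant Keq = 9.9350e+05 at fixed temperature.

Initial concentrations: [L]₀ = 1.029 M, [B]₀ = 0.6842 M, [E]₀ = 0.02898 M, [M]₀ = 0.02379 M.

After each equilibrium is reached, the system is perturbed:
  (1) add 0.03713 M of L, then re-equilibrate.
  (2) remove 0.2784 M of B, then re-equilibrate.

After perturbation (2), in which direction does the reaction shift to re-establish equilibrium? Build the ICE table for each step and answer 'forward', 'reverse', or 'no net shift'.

Q₀ = 1.0300e-05 vs Keq = 9.9350e+05 ⇒ Q<K, forward
Step 1:
                  L         B         E         M
  init        1.029    0.6842   0.02898   0.02379
  Δ          -1.023    0.3411    0.3411    0.6822
  eq       0.005752     1.025    0.3701     0.706
  solve Keq expr → x = 0.3411; check Q = 9.9350e+05
Then add 0.03713 M of L.
Step 2:
                  L         B         E         M
  init      0.04288     1.025    0.3701     0.706
  Δ        -0.03691    0.0123    0.0123   0.02461
  eq       0.005973     1.038    0.3824    0.7306
  solve Keq expr → x = 0.0123; check Q = 9.9350e+05
Then remove 0.2784 M of B.
Step 3:
                  L         B         E         M
  init     0.005973    0.7592    0.3824    0.7306
  Δ       -5.8744e-04 1.9581e-04 1.9581e-04 3.9162e-04
  eq       0.005386    0.7594    0.3826     0.731
  solve Keq expr → x = 1.9581e-04; check Q = 9.9350e+05

Direction: forward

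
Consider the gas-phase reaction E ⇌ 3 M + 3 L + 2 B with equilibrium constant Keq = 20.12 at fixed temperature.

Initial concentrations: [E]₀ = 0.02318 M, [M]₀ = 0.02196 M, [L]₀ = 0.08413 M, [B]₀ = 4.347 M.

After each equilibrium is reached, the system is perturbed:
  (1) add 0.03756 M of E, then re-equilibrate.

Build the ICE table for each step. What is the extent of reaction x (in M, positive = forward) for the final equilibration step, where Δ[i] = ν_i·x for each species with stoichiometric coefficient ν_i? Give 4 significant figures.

Q₀ = 5.1406e-06 vs Keq = 20.12 ⇒ Q<K, forward
Step 1:
                  E         M         L         B
  I         0.02318   0.02196   0.08413     4.347
  C        -0.02318   0.06953   0.06953   0.04635
  E       2.6657e-06   0.09149    0.1537     4.393
  solve Keq expr → x = 0.02318; check Q = 20.12
Then add 0.03756 M of E.
Step 2:
                  E         M         L         B
  I         0.03756   0.09149    0.1537     4.393
  C        -0.03741    0.1122    0.1122   0.07481
  E       1.5765e-04    0.2037    0.2659     4.468
  solve Keq expr → x = 0.03741; check Q = 20.12

x = 0.03741 M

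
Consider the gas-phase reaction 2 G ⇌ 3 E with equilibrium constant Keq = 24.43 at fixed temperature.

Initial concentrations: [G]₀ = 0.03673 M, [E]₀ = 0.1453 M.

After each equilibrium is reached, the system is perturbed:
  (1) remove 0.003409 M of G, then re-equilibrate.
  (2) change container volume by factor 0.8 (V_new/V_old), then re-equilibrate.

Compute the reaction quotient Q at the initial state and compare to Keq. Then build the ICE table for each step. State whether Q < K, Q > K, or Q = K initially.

Q₀ = 2.274 vs Keq = 24.43 ⇒ Q<K, forward
Step 1:
                    G           E
  Initial     0.03673      0.1453
  Change     -0.02158     0.03237
  Equil       0.01515      0.1777
  solve Keq expr → x = 0.01079; check Q = 24.43
Then remove 0.003409 M of G.
Step 2:
                    G           E
  Initial     0.01174      0.1777
  Change     0.002863   -0.004294
  Equil       0.01461      0.1734
  solve Keq expr → x = -0.001431; check Q = 24.43
Then change container volume by factor 0.8 (V_new/V_old).
Step 3:
                    G           E
  Initial     0.01826      0.2167
  Change     0.001779   -0.002669
  Equil       0.02004       0.214
  solve Keq expr → x = -8.8953e-04; check Q = 24.43

Q₀ = 2.274; Q < K (proceeds forward)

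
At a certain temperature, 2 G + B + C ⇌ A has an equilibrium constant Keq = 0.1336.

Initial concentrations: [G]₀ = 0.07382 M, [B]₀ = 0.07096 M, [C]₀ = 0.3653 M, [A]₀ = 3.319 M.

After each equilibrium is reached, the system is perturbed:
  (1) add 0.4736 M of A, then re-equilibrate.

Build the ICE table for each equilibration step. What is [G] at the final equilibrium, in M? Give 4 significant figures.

Q₀ = 2.3496e+04 vs Keq = 0.1336 ⇒ Q>K, reverse
Step 1:
                  G         B         C         A
  I         0.07382   0.07096    0.3653     3.319
  C           2.554     1.277     1.277    -1.277
  E           2.628     1.348     1.642     2.042
  solve Keq expr → x = -1.277; check Q = 0.1336
Then add 0.4736 M of A.
Step 2:
                  G         B         C         A
  I           2.628     1.348     1.642     2.516
  C          0.1299   0.06497   0.06497  -0.06497
  E           2.758     1.413     1.707     2.451
  solve Keq expr → x = -0.06497; check Q = 0.1336

[G]_eq = 2.758 M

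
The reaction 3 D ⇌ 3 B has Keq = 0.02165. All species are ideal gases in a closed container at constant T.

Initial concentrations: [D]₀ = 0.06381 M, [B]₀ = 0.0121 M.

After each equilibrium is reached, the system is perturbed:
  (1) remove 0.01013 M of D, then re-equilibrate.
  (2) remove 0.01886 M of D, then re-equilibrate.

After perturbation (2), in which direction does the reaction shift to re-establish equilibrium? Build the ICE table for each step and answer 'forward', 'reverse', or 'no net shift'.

Q₀ = 0.006819 vs Keq = 0.02165 ⇒ Q<K, forward
Step 1:
                   D          B
  Initial    0.06381     0.0121
  Change   -0.004445   0.004445
  Equil      0.05936    0.01655
  solve Keq expr → x = 0.001482; check Q = 0.02165
Then remove 0.01013 M of D.
Step 2:
                   D          B
  Initial    0.04923    0.01655
  Change    0.002208  -0.002208
  Equil      0.05144    0.01434
  solve Keq expr → x = -7.3598e-04; check Q = 0.02165
Then remove 0.01886 M of D.
Step 3:
                   D          B
  Initial    0.03258    0.01434
  Change    0.004111  -0.004111
  Equil      0.03669    0.01023
  solve Keq expr → x = -0.00137; check Q = 0.02165

Direction: reverse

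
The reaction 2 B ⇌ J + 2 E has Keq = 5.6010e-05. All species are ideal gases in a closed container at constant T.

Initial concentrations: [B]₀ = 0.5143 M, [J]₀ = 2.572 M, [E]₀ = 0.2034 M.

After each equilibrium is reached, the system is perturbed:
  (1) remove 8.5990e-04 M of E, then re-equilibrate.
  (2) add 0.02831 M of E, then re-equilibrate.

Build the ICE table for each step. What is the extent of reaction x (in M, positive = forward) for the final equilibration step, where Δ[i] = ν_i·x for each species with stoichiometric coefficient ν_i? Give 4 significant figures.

x = -0.01408 M

Q₀ = 0.4023 vs Keq = 5.6010e-05 ⇒ Q>K, reverse
Step 1:
                   B          J          E
  I           0.5143      2.572     0.2034
  C              0.2       -0.1       -0.2
  E           0.7143      2.472     0.0034
  solve Keq expr → x = -0.1; check Q = 5.6010e-05
Then remove 8.5990e-04 M of E.
Step 2:
                   B          J          E
  I           0.7143      2.472    0.00254
  C       -8.5553e-04 4.2777e-04 8.5553e-04
  E           0.7134      2.472   0.003396
  solve Keq expr → x = 4.2777e-04; check Q = 5.6010e-05
Then add 0.02831 M of E.
Step 3:
                   B          J          E
  I           0.7134      2.472    0.03171
  C          0.02817   -0.01408   -0.02817
  E           0.7416      2.458    0.00354
  solve Keq expr → x = -0.01408; check Q = 5.6010e-05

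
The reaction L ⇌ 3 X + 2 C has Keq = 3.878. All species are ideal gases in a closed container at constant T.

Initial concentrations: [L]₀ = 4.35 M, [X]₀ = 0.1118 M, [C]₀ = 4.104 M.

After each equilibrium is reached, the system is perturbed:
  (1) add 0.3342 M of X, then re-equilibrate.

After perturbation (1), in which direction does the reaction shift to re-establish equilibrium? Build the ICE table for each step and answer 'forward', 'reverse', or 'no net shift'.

Direction: reverse

Q₀ = 0.005411 vs Keq = 3.878 ⇒ Q<K, forward
Step 1:
                   L          X          C
  Initial       4.35     0.1118      4.104
  Change      -0.264     0.7921     0.5281
  Equil        4.086     0.9039      4.632
  solve Keq expr → x = 0.264; check Q = 3.878
Then add 0.3342 M of X.
Step 2:
                   L          X          C
  Initial      4.086      1.238      4.632
  Change      0.0999    -0.2997    -0.1998
  Equil        4.186     0.9384      4.432
  solve Keq expr → x = -0.0999; check Q = 3.878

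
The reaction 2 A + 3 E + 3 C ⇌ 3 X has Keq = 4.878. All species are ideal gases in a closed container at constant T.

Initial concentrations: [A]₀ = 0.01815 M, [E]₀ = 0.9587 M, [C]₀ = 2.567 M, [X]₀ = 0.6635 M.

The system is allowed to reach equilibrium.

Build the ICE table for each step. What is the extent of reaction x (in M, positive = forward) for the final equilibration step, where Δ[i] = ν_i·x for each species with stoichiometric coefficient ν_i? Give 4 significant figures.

Q₀ = 59.49 vs Keq = 4.878 ⇒ Q>K, reverse
Step 1:
                    A           E           C           X
  Initial     0.01815      0.9587       2.567      0.6635
  Change      0.03277     0.04916     0.04916    -0.04916
  Equil       0.05092       1.008       2.616      0.6143
  solve Keq expr → x = -0.01639; check Q = 4.878

x = -0.01639 M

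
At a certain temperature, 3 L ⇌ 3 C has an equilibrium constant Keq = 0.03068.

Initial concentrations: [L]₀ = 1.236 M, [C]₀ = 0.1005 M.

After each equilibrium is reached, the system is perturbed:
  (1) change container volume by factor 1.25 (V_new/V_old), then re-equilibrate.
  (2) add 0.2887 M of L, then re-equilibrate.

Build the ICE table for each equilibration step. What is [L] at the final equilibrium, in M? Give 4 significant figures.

[L]_eq = 1.034 M

Q₀ = 5.3758e-04 vs Keq = 0.03068 ⇒ Q<K, forward
Step 1:
                  L         C
  init        1.236    0.1005
  Δ         -0.2181    0.2181
  eq          1.018    0.3186
  solve Keq expr → x = 0.07271; check Q = 0.03068
Then change container volume by factor 1.25 (V_new/V_old).
Step 2:
                  L         C
  init       0.8143    0.2549
  Δ               0         0
  eq         0.8143    0.2549
  solve Keq expr → x = 0; check Q = 0.03068
Then add 0.2887 M of L.
Step 3:
                  L         C
  init        1.103    0.2549
  Δ        -0.06883   0.06883
  eq          1.034    0.3237
  solve Keq expr → x = 0.02294; check Q = 0.03068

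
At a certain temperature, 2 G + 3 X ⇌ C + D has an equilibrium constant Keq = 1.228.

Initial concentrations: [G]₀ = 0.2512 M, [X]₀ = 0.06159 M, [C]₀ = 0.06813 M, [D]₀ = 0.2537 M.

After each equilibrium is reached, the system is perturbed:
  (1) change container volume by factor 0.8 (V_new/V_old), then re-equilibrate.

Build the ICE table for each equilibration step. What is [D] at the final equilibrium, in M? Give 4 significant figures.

[D]_eq = 0.2517 M

Q₀ = 1172 vs Keq = 1.228 ⇒ Q>K, reverse
Step 1:
                   G          X          C          D
  Initial     0.2512    0.06159    0.06813     0.2537
  Change      0.1148     0.1722   -0.05741   -0.05741
  Equil        0.366     0.2338    0.01072     0.1963
  solve Keq expr → x = -0.05741; check Q = 1.228
Then change container volume by factor 0.8 (V_new/V_old).
Step 2:
                   G          X          C          D
  Initial     0.4575     0.2923     0.0134     0.2454
  Change    -0.01265   -0.01897   0.006323   0.006323
  Equil       0.4449     0.2733    0.01972     0.2517
  solve Keq expr → x = 0.006323; check Q = 1.228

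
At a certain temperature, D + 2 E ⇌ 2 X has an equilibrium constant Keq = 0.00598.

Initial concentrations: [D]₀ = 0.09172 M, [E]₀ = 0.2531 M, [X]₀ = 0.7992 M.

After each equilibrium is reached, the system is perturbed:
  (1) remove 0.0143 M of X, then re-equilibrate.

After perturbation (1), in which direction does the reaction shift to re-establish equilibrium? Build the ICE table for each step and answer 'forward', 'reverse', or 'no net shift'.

Q₀ = 108.7 vs Keq = 0.00598 ⇒ Q>K, reverse
Step 1:
                    D           E           X
  I           0.09172      0.2531      0.7992
  C            0.3732      0.7465     -0.7465
  E             0.465      0.9996     0.05271
  solve Keq expr → x = -0.3732; check Q = 0.00598
Then remove 0.0143 M of X.
Step 2:
                    D           E           X
  I             0.465      0.9996     0.03841
  C         -0.006615    -0.01323     0.01323
  E            0.4584      0.9864     0.05164
  solve Keq expr → x = 0.006615; check Q = 0.00598

Direction: forward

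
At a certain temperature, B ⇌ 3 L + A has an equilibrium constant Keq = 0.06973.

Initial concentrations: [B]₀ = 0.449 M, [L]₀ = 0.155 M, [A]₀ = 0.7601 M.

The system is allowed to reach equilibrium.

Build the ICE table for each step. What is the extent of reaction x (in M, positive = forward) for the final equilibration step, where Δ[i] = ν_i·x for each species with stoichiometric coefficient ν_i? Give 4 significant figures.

Q₀ = 0.006304 vs Keq = 0.06973 ⇒ Q<K, forward
Step 1:
                   B          L          A
  init         0.449      0.155     0.7601
  Δ         -0.05589     0.1677    0.05589
  eq          0.3931     0.3227      0.816
  solve Keq expr → x = 0.05589; check Q = 0.06973

x = 0.05589 M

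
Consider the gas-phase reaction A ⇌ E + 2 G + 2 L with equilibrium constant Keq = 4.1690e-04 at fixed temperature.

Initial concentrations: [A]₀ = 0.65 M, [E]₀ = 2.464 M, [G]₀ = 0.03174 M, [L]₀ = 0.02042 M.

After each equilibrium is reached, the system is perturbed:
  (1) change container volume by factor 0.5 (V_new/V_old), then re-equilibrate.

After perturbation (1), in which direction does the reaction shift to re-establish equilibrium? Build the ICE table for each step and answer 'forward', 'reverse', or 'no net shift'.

Q₀ = 1.5924e-06 vs Keq = 4.1690e-04 ⇒ Q<K, forward
Step 1:
                  A         E         G         L
  I            0.65     2.464   0.03174   0.02042
  C         -0.0373    0.0373   0.07461   0.07461
  E          0.6127     2.501    0.1063   0.09503
  solve Keq expr → x = 0.0373; check Q = 4.1690e-04
Then change container volume by factor 0.5 (V_new/V_old).
Step 2:
                  A         E         G         L
  I           1.225     5.003    0.2127    0.1901
  C         0.04948  -0.04948  -0.09896  -0.09896
  E           1.275     4.953    0.1137   0.09109
  solve Keq expr → x = -0.04948; check Q = 4.1690e-04

Direction: reverse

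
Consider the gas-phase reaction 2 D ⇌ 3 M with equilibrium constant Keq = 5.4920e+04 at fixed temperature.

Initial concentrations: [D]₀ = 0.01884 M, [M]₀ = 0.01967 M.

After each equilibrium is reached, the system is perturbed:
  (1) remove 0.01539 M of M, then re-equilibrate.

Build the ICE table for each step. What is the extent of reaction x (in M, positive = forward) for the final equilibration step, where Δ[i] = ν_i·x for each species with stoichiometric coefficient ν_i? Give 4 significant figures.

x = 9.8391e-06 M

Q₀ = 0.02144 vs Keq = 5.4920e+04 ⇒ Q<K, forward
Step 1:
                   D          M
  I          0.01884    0.01967
  C          -0.0188    0.02819
  E       4.4682e-05    0.04786
  solve Keq expr → x = 0.009398; check Q = 5.4920e+04
Then remove 0.01539 M of M.
Step 2:
                   D          M
  I       4.4682e-05    0.03247
  C       -1.9678e-05 2.9517e-05
  E       2.5004e-05     0.0325
  solve Keq expr → x = 9.8391e-06; check Q = 5.4920e+04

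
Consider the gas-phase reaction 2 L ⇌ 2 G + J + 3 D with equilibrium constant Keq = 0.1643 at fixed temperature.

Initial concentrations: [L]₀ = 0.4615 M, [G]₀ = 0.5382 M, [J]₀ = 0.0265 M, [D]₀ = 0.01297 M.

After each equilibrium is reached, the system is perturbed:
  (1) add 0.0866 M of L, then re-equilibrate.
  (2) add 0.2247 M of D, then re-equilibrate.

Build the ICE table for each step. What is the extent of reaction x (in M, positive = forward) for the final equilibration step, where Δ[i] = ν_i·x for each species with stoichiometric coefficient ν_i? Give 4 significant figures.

x = -0.03058 M

Q₀ = 7.8634e-08 vs Keq = 0.1643 ⇒ Q<K, forward
Step 1:
                   L          G          J          D
  Initial     0.4615     0.5382     0.0265    0.01297
  Change     -0.2608     0.2608     0.1304     0.3912
  Equil       0.2007      0.799     0.1569     0.4042
  solve Keq expr → x = 0.1304; check Q = 0.1643
Then add 0.0866 M of L.
Step 2:
                   L          G          J          D
  Initial     0.2873      0.799     0.1569     0.4042
  Change    -0.03066    0.03066    0.01533    0.04599
  Equil       0.2566     0.8297     0.1722     0.4502
  solve Keq expr → x = 0.01533; check Q = 0.1643
Then add 0.2247 M of D.
Step 3:
                   L          G          J          D
  Initial     0.2566     0.8297     0.1722     0.6749
  Change     0.06117   -0.06117   -0.03058   -0.09175
  Equil       0.3178     0.7685     0.1417     0.5831
  solve Keq expr → x = -0.03058; check Q = 0.1643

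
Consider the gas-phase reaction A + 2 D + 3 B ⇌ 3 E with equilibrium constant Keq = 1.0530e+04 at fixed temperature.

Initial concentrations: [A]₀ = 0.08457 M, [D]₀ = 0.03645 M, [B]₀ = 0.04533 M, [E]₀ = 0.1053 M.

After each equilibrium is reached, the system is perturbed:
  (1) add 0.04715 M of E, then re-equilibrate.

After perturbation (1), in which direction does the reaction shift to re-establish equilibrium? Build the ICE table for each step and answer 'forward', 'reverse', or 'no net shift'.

Direction: reverse

Q₀ = 1.1156e+05 vs Keq = 1.0530e+04 ⇒ Q>K, reverse
Step 1:
                   A          D          B          E
  Initial    0.08457    0.03645    0.04533     0.1053
  Change    0.006466    0.01293     0.0194    -0.0194
  Equil      0.09104    0.04938    0.06473     0.0859
  solve Keq expr → x = -0.006466; check Q = 1.0530e+04
Then add 0.04715 M of E.
Step 2:
                   A          D          B          E
  Initial    0.09104    0.04938    0.06473     0.1331
  Change     0.00465   0.009299    0.01395   -0.01395
  Equil      0.09569    0.05868    0.07868     0.1191
  solve Keq expr → x = -0.00465; check Q = 1.0530e+04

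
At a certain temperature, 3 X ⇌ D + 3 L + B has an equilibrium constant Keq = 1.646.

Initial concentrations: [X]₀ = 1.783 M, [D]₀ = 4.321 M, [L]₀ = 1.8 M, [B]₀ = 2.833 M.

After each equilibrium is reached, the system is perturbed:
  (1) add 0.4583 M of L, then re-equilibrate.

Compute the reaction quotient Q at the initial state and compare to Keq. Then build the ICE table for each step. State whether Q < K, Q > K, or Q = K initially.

Q₀ = 12.59; Q > K (proceeds reverse)

Q₀ = 12.59 vs Keq = 1.646 ⇒ Q>K, reverse
Step 1:
                  X         D         L         B
  Initial     1.783     4.321       1.8     2.833
  Change     0.5562   -0.1854   -0.5562   -0.1854
  Equil       2.339     4.136     1.244     2.648
  solve Keq expr → x = -0.1854; check Q = 1.646
Then add 0.4583 M of L.
Step 2:
                  X         D         L         B
  Initial     2.339     4.136     1.702     2.648
  Change     0.2812  -0.09372   -0.2812  -0.09372
  Equil        2.62     4.042     1.421     2.554
  solve Keq expr → x = -0.09372; check Q = 1.646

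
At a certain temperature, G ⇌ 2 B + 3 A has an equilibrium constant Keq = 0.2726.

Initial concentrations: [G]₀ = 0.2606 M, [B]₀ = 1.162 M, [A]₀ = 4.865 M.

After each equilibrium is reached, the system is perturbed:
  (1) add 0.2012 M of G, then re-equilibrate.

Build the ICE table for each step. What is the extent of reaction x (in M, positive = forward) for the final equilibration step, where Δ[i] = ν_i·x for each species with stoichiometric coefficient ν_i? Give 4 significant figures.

Q₀ = 596.6 vs Keq = 0.2726 ⇒ Q>K, reverse
Step 1:
                  G         B         A
  init       0.2606     1.162     4.865
  Δ           0.541    -1.082    -1.623
  eq         0.8016   0.08007     3.242
  solve Keq expr → x = -0.541; check Q = 0.2726
Then add 0.2012 M of G.
Step 2:
                  G         B         A
  init        1.003   0.08007     3.242
  Δ       -0.004376  0.008752   0.01313
  eq         0.9984   0.08883     3.255
  solve Keq expr → x = 0.004376; check Q = 0.2726

x = 0.004376 M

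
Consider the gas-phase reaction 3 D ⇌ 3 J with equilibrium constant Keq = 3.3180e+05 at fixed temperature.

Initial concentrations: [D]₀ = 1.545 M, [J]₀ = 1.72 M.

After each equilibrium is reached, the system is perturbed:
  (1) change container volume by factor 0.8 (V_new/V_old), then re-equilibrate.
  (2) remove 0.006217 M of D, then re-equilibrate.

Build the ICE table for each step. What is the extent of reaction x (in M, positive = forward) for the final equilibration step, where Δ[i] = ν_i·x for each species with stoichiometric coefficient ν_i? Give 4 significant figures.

Q₀ = 1.38 vs Keq = 3.3180e+05 ⇒ Q<K, forward
Step 1:
                    D           J
  Initial       1.545        1.72
  Change       -1.499       1.499
  Equil       0.04649       3.219
  solve Keq expr → x = 0.4995; check Q = 3.3180e+05
Then change container volume by factor 0.8 (V_new/V_old).
Step 2:
                    D           J
  Initial     0.05811       4.023
  Change            0           0
  Equil       0.05811       4.023
  solve Keq expr → x = 0; check Q = 3.3180e+05
Then remove 0.006217 M of D.
Step 3:
                    D           J
  Initial      0.0519       4.023
  Change     0.006128   -0.006128
  Equil       0.05802       4.017
  solve Keq expr → x = -0.002043; check Q = 3.3180e+05

x = -0.002043 M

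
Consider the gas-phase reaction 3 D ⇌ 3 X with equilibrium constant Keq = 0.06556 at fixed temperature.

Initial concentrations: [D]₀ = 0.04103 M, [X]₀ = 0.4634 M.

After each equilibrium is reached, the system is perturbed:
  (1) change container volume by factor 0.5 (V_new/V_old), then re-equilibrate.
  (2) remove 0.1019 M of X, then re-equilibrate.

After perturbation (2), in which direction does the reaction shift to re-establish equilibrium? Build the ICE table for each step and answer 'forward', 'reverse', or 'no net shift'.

Direction: forward

Q₀ = 1441 vs Keq = 0.06556 ⇒ Q>K, reverse
Step 1:
                    D           X
  I           0.04103      0.4634
  C            0.3184     -0.3184
  E            0.3595       0.145
  solve Keq expr → x = -0.1061; check Q = 0.06556
Then change container volume by factor 0.5 (V_new/V_old).
Step 2:
                    D           X
  I             0.719      0.2899
  C                 0           0
  E             0.719      0.2899
  solve Keq expr → x = 0; check Q = 0.06556
Then remove 0.1019 M of X.
Step 3:
                    D           X
  I             0.719       0.188
  C          -0.07262     0.07262
  E            0.6463      0.2606
  solve Keq expr → x = 0.02421; check Q = 0.06556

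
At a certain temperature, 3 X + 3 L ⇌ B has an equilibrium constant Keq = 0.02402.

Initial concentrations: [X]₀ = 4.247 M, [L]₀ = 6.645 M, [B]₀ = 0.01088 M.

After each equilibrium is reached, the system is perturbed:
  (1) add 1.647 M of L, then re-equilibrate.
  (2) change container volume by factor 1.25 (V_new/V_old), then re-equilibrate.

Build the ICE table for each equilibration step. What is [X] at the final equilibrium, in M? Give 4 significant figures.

Q₀ = 4.8406e-07 vs Keq = 0.02402 ⇒ Q<K, forward
Step 1:
                    X           L           B
  init          4.247       6.645     0.01088
  Δ            -3.211      -3.211        1.07
  eq            1.036       3.434       1.081
  solve Keq expr → x = 1.07; check Q = 0.02402
Then add 1.647 M of L.
Step 2:
                    X           L           B
  init          1.036       5.081       1.081
  Δ           -0.2753     -0.2753     0.09177
  eq           0.7606       4.806       1.173
  solve Keq expr → x = 0.09177; check Q = 0.02402
Then change container volume by factor 1.25 (V_new/V_old).
Step 3:
                    X           L           B
  init         0.6085       3.844      0.9384
  Δ            0.2077      0.2077    -0.06925
  eq           0.8162       4.052      0.8692
  solve Keq expr → x = -0.06925; check Q = 0.02402

[X]_eq = 0.8162 M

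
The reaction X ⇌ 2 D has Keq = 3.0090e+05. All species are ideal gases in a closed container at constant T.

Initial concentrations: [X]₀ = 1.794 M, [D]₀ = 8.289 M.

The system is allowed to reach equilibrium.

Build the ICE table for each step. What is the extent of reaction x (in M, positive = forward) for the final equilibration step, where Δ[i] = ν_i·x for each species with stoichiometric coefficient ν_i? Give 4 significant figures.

Q₀ = 38.3 vs Keq = 3.0090e+05 ⇒ Q<K, forward
Step 1:
                  X         D
  I           1.794     8.289
  C          -1.794     3.587
  E       4.6873e-04     11.88
  solve Keq expr → x = 1.794; check Q = 3.0090e+05

x = 1.794 M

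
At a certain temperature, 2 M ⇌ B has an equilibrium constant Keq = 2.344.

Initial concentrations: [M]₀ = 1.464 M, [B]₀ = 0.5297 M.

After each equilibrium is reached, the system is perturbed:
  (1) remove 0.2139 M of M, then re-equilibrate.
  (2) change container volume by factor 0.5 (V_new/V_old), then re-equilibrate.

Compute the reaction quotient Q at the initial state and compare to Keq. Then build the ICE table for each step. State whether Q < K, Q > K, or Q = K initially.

Q₀ = 0.2471; Q < K (proceeds forward)

Q₀ = 0.2471 vs Keq = 2.344 ⇒ Q<K, forward
Step 1:
                  M         B
  Initial     1.464    0.5297
  Change    -0.8293    0.4146
  Equil      0.6347    0.9443
  solve Keq expr → x = 0.4146; check Q = 2.344
Then remove 0.2139 M of M.
Step 2:
                  M         B
  Initial    0.4208    0.9443
  Change     0.1825  -0.09123
  Equil      0.6033    0.8531
  solve Keq expr → x = -0.09123; check Q = 2.344
Then change container volume by factor 0.5 (V_new/V_old).
Step 3:
                  M         B
  Initial     1.207     1.706
  Change    -0.3149    0.1574
  Equil      0.8917     1.864
  solve Keq expr → x = 0.1574; check Q = 2.344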